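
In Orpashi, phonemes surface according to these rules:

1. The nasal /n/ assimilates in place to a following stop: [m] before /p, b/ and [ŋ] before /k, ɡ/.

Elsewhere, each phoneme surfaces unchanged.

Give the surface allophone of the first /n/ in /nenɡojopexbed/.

[n]

/n/ (word-initial) is in the target of rule 1 but the environment (before a labial or velar stop) is not met → [n].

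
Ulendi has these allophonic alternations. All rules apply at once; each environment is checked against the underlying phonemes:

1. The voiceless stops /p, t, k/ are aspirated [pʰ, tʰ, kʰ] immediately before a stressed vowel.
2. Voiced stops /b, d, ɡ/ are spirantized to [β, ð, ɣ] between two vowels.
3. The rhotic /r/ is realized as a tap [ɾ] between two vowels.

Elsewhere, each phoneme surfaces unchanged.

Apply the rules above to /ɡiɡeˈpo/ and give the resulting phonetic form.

[ɡiɣeˈpʰo]

/ɡ/ — word-initial; rule 2 does not apply here → [ɡ].
/i/ — not in any rule's target class → [i].
/ɡ/ meets the environment for rule 2 (between two vowels) → [ɣ].
/e/ — not in any rule's target class → [e].
Rule 1 applies to /p/ (between /e/ and /o/: immediately before a stressed vowel) → [pʰ].
/o/ — not in any rule's target class → [o].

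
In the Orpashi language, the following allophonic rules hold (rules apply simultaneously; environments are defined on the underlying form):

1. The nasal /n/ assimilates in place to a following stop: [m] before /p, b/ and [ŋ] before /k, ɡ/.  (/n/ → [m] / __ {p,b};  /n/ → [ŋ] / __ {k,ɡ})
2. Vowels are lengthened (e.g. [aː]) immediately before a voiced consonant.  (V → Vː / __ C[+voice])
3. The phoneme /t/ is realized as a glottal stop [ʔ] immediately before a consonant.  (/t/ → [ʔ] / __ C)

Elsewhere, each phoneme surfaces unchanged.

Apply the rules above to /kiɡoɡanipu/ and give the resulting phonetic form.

[kiːɡoːɡaːnipu]

/i/ meets the environment for rule 2 (before a voiced consonant) → [iː].
Rule 2 applies to /o/ (between /ɡ/ and /ɡ/: before a voiced consonant) → [oː].
/a/ (between /ɡ/ and /n/) occurs before a voiced consonant → [aː] by rule 2.
/n/ (between /a/ and /i/): rule 1 targets it, but not before a labial or velar stop → unchanged [n].
/i/ (between /n/ and /p/) fails the environment for rule 2, so it stays [i].
/u/ (word-final) is in the target of rule 2 but the environment (before a voiced consonant) is not met → [u].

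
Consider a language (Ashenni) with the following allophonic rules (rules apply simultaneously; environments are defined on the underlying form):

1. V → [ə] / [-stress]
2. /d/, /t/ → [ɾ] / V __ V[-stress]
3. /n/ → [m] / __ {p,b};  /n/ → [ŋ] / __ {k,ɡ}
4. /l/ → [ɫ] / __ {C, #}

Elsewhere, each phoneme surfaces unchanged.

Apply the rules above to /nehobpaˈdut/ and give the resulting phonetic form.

[nəhəbpəˈdut]

/n/ (word-initial) is in the target of rule 3 but the environment (before a labial or velar stop) is not met → [n].
/e/ (between /n/ and /h/): in an unstressed syllable, so rule 1 applies → [ə].
/h/ (between /e/ and /o/) is unaffected → [h].
Rule 1 applies to /o/ (between /h/ and /b/: in an unstressed syllable) → [ə].
/b/ stays [b].
/p/ stays [p].
Rule 1 applies to /a/ (between /p/ and /d/: in an unstressed syllable) → [ə].
/d/ (between /a/ and /u/): rule 2 targets it, but not between a vowel and a following unstressed vowel → unchanged [d].
/u/ (between /d/ and /t/) is in the target of rule 1 but the environment (in an unstressed syllable) is not met → [u].
/t/ (word-final) fails the environment for rule 2, so it stays [t].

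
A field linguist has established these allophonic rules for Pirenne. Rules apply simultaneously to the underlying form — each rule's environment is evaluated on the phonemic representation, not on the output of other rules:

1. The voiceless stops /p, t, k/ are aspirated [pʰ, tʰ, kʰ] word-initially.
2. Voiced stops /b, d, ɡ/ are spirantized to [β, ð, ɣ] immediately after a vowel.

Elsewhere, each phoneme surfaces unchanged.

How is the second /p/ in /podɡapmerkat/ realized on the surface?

[p]

/p/ — between /a/ and /m/; rule 1 does not apply here → [p].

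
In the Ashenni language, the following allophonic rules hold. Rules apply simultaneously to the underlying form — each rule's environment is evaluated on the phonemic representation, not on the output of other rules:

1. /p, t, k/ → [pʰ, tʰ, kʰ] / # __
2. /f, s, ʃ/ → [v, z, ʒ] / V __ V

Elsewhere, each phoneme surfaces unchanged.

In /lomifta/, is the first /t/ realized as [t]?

/t/ (between /f/ and /a/) fails the environment for rule 1, so it stays [t].
The actual realization is [t], which matches [t].

Yes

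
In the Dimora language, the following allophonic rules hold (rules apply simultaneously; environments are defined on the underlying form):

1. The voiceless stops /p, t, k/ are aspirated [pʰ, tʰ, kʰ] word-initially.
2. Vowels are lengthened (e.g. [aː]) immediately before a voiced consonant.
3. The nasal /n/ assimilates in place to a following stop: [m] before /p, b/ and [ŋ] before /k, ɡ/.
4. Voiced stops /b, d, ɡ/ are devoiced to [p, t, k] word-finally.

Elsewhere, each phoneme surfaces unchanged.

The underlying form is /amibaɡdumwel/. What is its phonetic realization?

/a/ — word-initial, before a voiced consonant — surfaces as [aː] (rule 2).
/i/ meets the environment for rule 2 (before a voiced consonant) → [iː].
/b/ (between /i/ and /a/) fails the environment for rule 4, so it stays [b].
/a/ (between /b/ and /ɡ/) occurs before a voiced consonant → [aː] by rule 2.
/ɡ/ (between /a/ and /d/): rule 4 targets it, but not word-finally → unchanged [ɡ].
/d/ (between /ɡ/ and /u/) is in the target of rule 4 but the environment (word-finally) is not met → [d].
Rule 2 applies to /u/ (between /d/ and /m/: before a voiced consonant) → [uː].
/e/ — between /w/ and /l/, before a voiced consonant — surfaces as [eː] (rule 2).

[aːmiːbaːɡduːmweːl]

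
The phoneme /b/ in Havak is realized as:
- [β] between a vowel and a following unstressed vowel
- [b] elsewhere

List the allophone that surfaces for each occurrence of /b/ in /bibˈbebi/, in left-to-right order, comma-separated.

Occurrence 1 (position 1): no conditioning environment matches → elsewhere allophone [b].
Occurrence 2 (position 3): no conditioning environment matches → elsewhere allophone [b].
Occurrence 3 (position 4): no conditioning environment matches → elsewhere allophone [b].
Occurrence 4 (position 6): between a vowel and a following unstressed vowel → [β].

[b], [b], [b], [β]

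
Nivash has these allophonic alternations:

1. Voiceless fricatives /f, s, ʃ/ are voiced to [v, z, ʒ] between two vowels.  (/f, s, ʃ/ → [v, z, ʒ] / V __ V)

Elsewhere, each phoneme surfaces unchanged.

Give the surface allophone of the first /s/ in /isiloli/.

[z]

Rule 1 applies to /s/ (between /i/ and /i/: between two vowels) → [z].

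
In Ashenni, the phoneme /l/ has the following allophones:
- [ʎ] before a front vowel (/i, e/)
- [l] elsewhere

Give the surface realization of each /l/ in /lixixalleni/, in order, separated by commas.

Occurrence 1 (position 1): before a front vowel (/i, e/) → [ʎ].
Occurrence 2 (position 7): no conditioning environment matches → elsewhere allophone [l].
Occurrence 3 (position 8): before a front vowel (/i, e/) → [ʎ].

[ʎ], [l], [ʎ]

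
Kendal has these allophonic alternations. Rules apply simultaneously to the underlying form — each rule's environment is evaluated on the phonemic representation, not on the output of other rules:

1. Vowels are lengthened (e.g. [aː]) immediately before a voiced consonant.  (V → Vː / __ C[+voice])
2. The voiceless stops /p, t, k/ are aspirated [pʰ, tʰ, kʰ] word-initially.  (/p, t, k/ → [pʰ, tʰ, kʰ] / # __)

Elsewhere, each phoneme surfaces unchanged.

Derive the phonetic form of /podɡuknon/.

Rule 2 applies to /p/ (word-initial: word-initially) → [pʰ].
/o/ (between /p/ and /d/): before a voiced consonant, so rule 1 applies → [oː].
/d/ — not in any rule's target class → [d].
/ɡ/ stays [ɡ].
/u/ (between /ɡ/ and /k/): rule 1 targets it, but not before a voiced consonant → unchanged [u].
/k/ (between /u/ and /n/) is in the target of rule 2 but the environment (word-initially) is not met → [k].
/n/ (between /k/ and /o/): no rule targets it → [n].
/o/ (between /n/ and /n/): before a voiced consonant, so rule 1 applies → [oː].
/n/ (word-final) is unaffected → [n].

[pʰoːdɡuknoːn]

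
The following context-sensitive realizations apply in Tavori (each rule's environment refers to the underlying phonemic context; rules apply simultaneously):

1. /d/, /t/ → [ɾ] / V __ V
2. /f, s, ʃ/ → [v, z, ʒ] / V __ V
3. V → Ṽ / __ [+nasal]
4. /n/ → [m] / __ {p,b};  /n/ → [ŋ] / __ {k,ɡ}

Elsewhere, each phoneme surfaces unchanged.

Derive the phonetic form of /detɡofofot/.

/d/ (word-initial): rule 1 targets it, but not between two vowels → unchanged [d].
/e/ (between /d/ and /t/) fails the environment for rule 3, so it stays [e].
/t/ — between /e/ and /ɡ/; rule 1 does not apply here → [t].
/ɡ/ (between /t/ and /o/): no rule targets it → [ɡ].
/o/ (between /ɡ/ and /f/): rule 3 targets it, but not before a nasal consonant → unchanged [o].
/f/ (between /o/ and /o/): between two vowels, so rule 2 applies → [v].
/o/ (between /f/ and /f/) is in the target of rule 3 but the environment (before a nasal consonant) is not met → [o].
Rule 2 applies to /f/ (between /o/ and /o/: between two vowels) → [v].
/o/ (between /f/ and /t/): rule 3 targets it, but not before a nasal consonant → unchanged [o].
/t/ (word-final) fails the environment for rule 1, so it stays [t].

[detɡovovot]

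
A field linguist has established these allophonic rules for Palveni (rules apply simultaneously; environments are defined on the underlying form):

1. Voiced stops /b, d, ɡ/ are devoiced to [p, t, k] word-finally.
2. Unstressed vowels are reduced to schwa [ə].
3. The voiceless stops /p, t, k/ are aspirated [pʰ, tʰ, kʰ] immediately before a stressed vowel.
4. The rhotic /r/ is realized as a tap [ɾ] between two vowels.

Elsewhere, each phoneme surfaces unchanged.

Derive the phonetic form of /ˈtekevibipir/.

[ˈtʰekəvəbəpər]

Rule 3 applies to /t/ (word-initial: immediately before a stressed vowel) → [tʰ].
/e/ (between /t/ and /k/) is in the target of rule 2 but the environment (in an unstressed syllable) is not met → [e].
/k/ (between /e/ and /e/) fails the environment for rule 3, so it stays [k].
/e/ (between /k/ and /v/): in an unstressed syllable, so rule 2 applies → [ə].
/v/ (between /e/ and /i/): no rule targets it → [v].
/i/ (between /v/ and /b/) occurs in an unstressed syllable → [ə] by rule 2.
/b/ (between /i/ and /i/) fails the environment for rule 1, so it stays [b].
/i/ (between /b/ and /p/): in an unstressed syllable, so rule 2 applies → [ə].
/p/ (between /i/ and /i/) is in the target of rule 3 but the environment (immediately before a stressed vowel) is not met → [p].
/i/ — between /p/ and /r/, in an unstressed syllable — surfaces as [ə] (rule 2).
/r/ (word-final) fails the environment for rule 4, so it stays [r].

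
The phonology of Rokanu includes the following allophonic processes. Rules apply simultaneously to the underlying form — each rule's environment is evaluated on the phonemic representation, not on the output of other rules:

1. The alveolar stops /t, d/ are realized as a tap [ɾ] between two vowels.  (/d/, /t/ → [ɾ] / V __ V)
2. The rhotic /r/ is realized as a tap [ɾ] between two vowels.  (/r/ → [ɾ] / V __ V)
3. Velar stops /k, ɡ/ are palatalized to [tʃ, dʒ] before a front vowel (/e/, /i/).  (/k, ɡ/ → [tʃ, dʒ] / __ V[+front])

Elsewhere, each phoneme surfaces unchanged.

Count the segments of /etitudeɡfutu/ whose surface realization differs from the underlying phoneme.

4

Segments that undergo a rule: /t/ → [ɾ] (rule 1); /t/ → [ɾ] (rule 1); /d/ → [ɾ] (rule 1); /t/ → [ɾ] (rule 1).
All other segments surface unchanged.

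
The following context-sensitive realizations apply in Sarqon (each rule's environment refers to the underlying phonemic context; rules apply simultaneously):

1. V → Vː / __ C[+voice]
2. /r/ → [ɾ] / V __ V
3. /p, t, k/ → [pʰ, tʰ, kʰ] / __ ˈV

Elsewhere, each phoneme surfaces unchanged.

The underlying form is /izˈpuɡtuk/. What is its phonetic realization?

/i/ (word-initial) occurs before a voiced consonant → [iː] by rule 1.
/z/ (between /i/ and /p/) is unaffected → [z].
/p/ (between /z/ and /u/) occurs immediately before a stressed vowel → [pʰ] by rule 3.
/u/ (between /p/ and /ɡ/) occurs before a voiced consonant → [uː] by rule 1.
/ɡ/ stays [ɡ].
/t/ (between /ɡ/ and /u/): rule 3 targets it, but not immediately before a stressed vowel → unchanged [t].
/u/ — between /t/ and /k/; rule 1 does not apply here → [u].
/k/ (word-final): rule 3 targets it, but not immediately before a stressed vowel → unchanged [k].

[iːzˈpʰuːɡtuk]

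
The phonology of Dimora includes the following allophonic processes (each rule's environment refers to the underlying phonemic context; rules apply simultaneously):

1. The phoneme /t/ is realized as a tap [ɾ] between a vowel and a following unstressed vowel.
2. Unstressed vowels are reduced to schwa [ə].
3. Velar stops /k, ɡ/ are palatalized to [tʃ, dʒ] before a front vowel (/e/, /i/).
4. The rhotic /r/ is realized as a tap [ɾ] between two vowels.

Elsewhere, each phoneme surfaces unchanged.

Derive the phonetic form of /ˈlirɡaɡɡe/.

/i/ — between /l/ and /r/; rule 2 does not apply here → [i].
/r/ (between /i/ and /ɡ/) fails the environment for rule 4, so it stays [r].
/ɡ/ (between /r/ and /a/) is in the target of rule 3 but the environment (before a front vowel) is not met → [ɡ].
Rule 2 applies to /a/ (between /ɡ/ and /ɡ/: in an unstressed syllable) → [ə].
/ɡ/ (between /a/ and /ɡ/) is in the target of rule 3 but the environment (before a front vowel) is not met → [ɡ].
/ɡ/ — between /ɡ/ and /e/, before a front vowel — surfaces as [dʒ] (rule 3).
Rule 2 applies to /e/ (word-final: in an unstressed syllable) → [ə].

[ˈlirɡəɡdʒə]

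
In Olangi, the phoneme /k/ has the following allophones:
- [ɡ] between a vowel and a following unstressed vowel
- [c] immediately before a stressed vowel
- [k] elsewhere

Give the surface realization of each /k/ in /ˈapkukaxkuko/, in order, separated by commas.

[k], [ɡ], [k], [ɡ]

Occurrence 1 (position 3): no conditioning environment matches → elsewhere allophone [k].
Occurrence 2 (position 5): between a vowel and a following unstressed vowel → [ɡ].
Occurrence 3 (position 8): no conditioning environment matches → elsewhere allophone [k].
Occurrence 4 (position 10): between a vowel and a following unstressed vowel → [ɡ].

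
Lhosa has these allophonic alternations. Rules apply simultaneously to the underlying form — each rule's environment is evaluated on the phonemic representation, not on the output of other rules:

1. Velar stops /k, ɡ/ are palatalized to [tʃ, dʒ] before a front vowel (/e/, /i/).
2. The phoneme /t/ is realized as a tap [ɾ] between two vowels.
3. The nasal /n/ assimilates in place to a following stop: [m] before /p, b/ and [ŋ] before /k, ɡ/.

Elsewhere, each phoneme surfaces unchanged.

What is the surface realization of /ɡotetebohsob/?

/ɡ/ (word-initial): rule 1 targets it, but not before a front vowel → unchanged [ɡ].
/o/ stays [o].
/t/ (between /o/ and /e/): between two vowels, so rule 2 applies → [ɾ].
/e/ stays [e].
Rule 2 applies to /t/ (between /e/ and /e/: between two vowels) → [ɾ].
/e/ — not in any rule's target class → [e].
/b/ (between /e/ and /o/): no rule targets it → [b].
/o/ (between /b/ and /h/) is unaffected → [o].
/h/ stays [h].
/s/ stays [s].
/o/ stays [o].
/b/ (word-final): no rule targets it → [b].

[ɡoɾeɾebohsob]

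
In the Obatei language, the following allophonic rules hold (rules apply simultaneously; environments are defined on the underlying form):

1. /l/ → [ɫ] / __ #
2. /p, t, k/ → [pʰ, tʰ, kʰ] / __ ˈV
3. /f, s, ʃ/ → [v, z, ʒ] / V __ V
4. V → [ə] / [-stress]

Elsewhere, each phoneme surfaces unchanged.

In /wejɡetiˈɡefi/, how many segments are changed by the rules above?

5

Segments that undergo a rule: /e/ → [ə] (rule 4); /e/ → [ə] (rule 4); /i/ → [ə] (rule 4); /f/ → [v] (rule 3); /i/ → [ə] (rule 4).
All other segments surface unchanged.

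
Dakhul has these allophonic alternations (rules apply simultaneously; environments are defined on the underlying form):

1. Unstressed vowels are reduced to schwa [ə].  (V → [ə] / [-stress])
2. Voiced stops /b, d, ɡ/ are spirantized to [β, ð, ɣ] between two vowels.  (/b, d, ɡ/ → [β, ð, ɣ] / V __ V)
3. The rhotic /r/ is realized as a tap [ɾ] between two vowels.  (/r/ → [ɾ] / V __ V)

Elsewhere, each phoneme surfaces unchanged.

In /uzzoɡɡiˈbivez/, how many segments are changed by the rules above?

Segments that undergo a rule: /u/ → [ə] (rule 1); /o/ → [ə] (rule 1); /i/ → [ə] (rule 1); /b/ → [β] (rule 2); /e/ → [ə] (rule 1).
All other segments surface unchanged.

5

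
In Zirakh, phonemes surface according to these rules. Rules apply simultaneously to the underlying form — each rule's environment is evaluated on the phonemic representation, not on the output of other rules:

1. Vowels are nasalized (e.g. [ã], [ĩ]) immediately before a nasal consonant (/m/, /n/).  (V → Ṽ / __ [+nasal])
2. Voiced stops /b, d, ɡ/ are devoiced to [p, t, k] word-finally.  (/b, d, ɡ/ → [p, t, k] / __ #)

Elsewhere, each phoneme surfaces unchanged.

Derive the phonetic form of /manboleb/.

/m/ — not in any rule's target class → [m].
/a/ meets the environment for rule 1 (before a nasal consonant) → [ã].
/n/ — not in any rule's target class → [n].
/b/ (between /n/ and /o/) fails the environment for rule 2, so it stays [b].
/o/ (between /b/ and /l/): rule 1 targets it, but not before a nasal consonant → unchanged [o].
/l/ (between /o/ and /e/) is unaffected → [l].
/e/ (between /l/ and /b/) is in the target of rule 1 but the environment (before a nasal consonant) is not met → [e].
/b/ — word-final, word-finally — surfaces as [p] (rule 2).

[mãnbolep]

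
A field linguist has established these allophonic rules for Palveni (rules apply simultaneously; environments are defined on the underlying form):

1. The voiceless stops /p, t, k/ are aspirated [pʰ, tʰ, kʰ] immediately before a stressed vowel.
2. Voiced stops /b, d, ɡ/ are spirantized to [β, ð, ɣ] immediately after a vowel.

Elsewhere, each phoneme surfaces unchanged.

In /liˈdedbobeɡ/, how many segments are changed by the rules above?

4

Segments that undergo a rule: /d/ → [ð] (rule 2); /d/ → [ð] (rule 2); /b/ → [β] (rule 2); /ɡ/ → [ɣ] (rule 2).
All other segments surface unchanged.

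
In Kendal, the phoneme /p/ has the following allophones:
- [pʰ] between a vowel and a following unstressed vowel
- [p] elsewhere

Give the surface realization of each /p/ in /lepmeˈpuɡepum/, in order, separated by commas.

[p], [p], [pʰ]

Occurrence 1 (position 3): no conditioning environment matches → elsewhere allophone [p].
Occurrence 2 (position 6): no conditioning environment matches → elsewhere allophone [p].
Occurrence 3 (position 10): between a vowel and a following unstressed vowel → [pʰ].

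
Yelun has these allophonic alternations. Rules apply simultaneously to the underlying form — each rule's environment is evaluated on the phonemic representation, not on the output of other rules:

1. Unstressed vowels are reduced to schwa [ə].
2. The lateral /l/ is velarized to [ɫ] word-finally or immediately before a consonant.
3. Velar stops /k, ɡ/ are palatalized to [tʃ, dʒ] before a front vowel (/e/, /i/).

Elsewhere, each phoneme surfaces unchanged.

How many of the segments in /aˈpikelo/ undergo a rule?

Segments that undergo a rule: /a/ → [ə] (rule 1); /k/ → [tʃ] (rule 3); /e/ → [ə] (rule 1); /o/ → [ə] (rule 1).
All other segments surface unchanged.

4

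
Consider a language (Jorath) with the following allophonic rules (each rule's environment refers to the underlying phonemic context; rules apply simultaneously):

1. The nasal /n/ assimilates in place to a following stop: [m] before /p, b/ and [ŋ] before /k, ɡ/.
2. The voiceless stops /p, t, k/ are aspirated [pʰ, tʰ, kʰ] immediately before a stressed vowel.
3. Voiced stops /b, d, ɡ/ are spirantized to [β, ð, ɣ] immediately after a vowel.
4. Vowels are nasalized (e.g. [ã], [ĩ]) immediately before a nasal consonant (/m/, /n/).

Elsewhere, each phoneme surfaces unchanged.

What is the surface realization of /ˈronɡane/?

[ˈrõŋɡãne]

/o/ (between /r/ and /n/) occurs before a nasal consonant → [õ] by rule 4.
/n/ (between /o/ and /ɡ/): before a labial or velar stop, so rule 1 applies → [ŋ].
/ɡ/ (between /n/ and /a/): rule 3 targets it, but not immediately after a vowel → unchanged [ɡ].
/a/ (between /ɡ/ and /n/): before a nasal consonant, so rule 4 applies → [ã].
/n/ (between /a/ and /e/) fails the environment for rule 1, so it stays [n].
/e/ (word-final) fails the environment for rule 4, so it stays [e].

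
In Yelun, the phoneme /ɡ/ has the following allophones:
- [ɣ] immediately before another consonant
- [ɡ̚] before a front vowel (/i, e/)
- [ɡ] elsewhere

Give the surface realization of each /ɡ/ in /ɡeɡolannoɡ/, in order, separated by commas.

Occurrence 1 (position 1): before a front vowel (/i, e/) → [ɡ̚].
Occurrence 2 (position 3): no conditioning environment matches → elsewhere allophone [ɡ].
Occurrence 3 (position 10): no conditioning environment matches → elsewhere allophone [ɡ].

[ɡ̚], [ɡ], [ɡ]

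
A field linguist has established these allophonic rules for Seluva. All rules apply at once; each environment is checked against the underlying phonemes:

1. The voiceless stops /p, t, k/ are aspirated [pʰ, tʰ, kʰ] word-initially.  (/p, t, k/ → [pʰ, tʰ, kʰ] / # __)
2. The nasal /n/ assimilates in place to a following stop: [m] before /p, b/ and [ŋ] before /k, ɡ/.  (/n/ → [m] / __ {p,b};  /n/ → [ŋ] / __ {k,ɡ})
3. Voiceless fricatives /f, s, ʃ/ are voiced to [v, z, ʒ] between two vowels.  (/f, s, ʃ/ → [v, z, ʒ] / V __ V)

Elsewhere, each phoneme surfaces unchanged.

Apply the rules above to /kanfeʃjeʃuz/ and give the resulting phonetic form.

[kʰanfeʃjeʒuz]

Rule 1 applies to /k/ (word-initial: word-initially) → [kʰ].
/n/ (between /a/ and /f/): rule 2 targets it, but not before a labial or velar stop → unchanged [n].
/f/ (between /n/ and /e/) is in the target of rule 3 but the environment (between two vowels) is not met → [f].
/ʃ/ (between /e/ and /j/): rule 3 targets it, but not between two vowels → unchanged [ʃ].
/ʃ/ (between /e/ and /u/) occurs between two vowels → [ʒ] by rule 3.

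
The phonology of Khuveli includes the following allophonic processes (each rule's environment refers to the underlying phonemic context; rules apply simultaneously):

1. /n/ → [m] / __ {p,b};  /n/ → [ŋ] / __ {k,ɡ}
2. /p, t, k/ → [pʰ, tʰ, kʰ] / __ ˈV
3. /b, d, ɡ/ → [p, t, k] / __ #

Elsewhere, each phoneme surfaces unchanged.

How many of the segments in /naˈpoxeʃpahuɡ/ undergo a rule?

2

Segments that undergo a rule: /p/ → [pʰ] (rule 2); /ɡ/ → [k] (rule 3).
All other segments surface unchanged.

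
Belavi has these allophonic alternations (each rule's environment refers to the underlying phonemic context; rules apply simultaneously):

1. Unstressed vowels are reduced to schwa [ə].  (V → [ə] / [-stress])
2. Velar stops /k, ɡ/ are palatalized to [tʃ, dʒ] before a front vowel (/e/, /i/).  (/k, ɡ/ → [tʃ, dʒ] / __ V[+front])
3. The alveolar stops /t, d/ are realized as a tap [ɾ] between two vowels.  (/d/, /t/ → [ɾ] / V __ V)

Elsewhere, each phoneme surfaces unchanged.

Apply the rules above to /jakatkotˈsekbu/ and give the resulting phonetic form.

[jəkətkətˈsekbə]

/j/ — not in any rule's target class → [j].
/a/ — between /j/ and /k/, in an unstressed syllable — surfaces as [ə] (rule 1).
/k/ (between /a/ and /a/): rule 2 targets it, but not before a front vowel → unchanged [k].
/a/ (between /k/ and /t/) occurs in an unstressed syllable → [ə] by rule 1.
/t/ (between /a/ and /k/) is in the target of rule 3 but the environment (between two vowels) is not met → [t].
/k/ — between /t/ and /o/; rule 2 does not apply here → [k].
Rule 1 applies to /o/ (between /k/ and /t/: in an unstressed syllable) → [ə].
/t/ (between /o/ and /s/) is in the target of rule 3 but the environment (between two vowels) is not met → [t].
/s/ stays [s].
/e/ (between /s/ and /k/): rule 1 targets it, but not in an unstressed syllable → unchanged [e].
/k/ (between /e/ and /b/) is in the target of rule 2 but the environment (before a front vowel) is not met → [k].
/b/ stays [b].
/u/ — word-final, in an unstressed syllable — surfaces as [ə] (rule 1).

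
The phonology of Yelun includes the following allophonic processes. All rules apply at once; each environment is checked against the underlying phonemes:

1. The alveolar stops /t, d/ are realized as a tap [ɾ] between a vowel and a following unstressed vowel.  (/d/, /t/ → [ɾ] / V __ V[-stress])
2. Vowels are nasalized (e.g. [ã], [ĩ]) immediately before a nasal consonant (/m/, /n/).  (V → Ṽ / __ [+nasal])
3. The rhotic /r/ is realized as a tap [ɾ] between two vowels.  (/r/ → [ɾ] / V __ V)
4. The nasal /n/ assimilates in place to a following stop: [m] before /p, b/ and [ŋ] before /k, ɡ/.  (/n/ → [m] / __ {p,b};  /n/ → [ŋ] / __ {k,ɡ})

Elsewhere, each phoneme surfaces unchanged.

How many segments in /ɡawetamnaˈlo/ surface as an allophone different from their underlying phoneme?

2

Segments that undergo a rule: /t/ → [ɾ] (rule 1); /a/ → [ã] (rule 2).
All other segments surface unchanged.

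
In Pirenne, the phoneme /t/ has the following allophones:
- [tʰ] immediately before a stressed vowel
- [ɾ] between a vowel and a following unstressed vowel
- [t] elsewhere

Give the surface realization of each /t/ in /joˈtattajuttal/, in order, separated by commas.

Occurrence 1 (position 3): immediately before a stressed vowel → [tʰ].
Occurrence 2 (position 5): no conditioning environment matches → elsewhere allophone [t].
Occurrence 3 (position 6): no conditioning environment matches → elsewhere allophone [t].
Occurrence 4 (position 10): no conditioning environment matches → elsewhere allophone [t].
Occurrence 5 (position 11): no conditioning environment matches → elsewhere allophone [t].

[tʰ], [t], [t], [t], [t]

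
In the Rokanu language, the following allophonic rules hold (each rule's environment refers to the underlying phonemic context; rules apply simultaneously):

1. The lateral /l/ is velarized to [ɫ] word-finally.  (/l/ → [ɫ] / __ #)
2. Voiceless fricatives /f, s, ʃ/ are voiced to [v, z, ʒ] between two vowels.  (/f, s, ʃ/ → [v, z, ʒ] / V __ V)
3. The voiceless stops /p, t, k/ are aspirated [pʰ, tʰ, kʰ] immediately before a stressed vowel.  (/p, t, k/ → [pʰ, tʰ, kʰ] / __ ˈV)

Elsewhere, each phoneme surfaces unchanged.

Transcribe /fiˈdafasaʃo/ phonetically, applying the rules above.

[fiˈdavazaʒo]

/f/ (word-initial) is in the target of rule 2 but the environment (between two vowels) is not met → [f].
/i/ — not in any rule's target class → [i].
/d/ stays [d].
/a/ (between /d/ and /f/): no rule targets it → [a].
/f/ — between /a/ and /a/, between two vowels — surfaces as [v] (rule 2).
/a/ (between /f/ and /s/): no rule targets it → [a].
Rule 2 applies to /s/ (between /a/ and /a/: between two vowels) → [z].
/a/ (between /s/ and /ʃ/) is unaffected → [a].
/ʃ/ meets the environment for rule 2 (between two vowels) → [ʒ].
/o/ (word-final): no rule targets it → [o].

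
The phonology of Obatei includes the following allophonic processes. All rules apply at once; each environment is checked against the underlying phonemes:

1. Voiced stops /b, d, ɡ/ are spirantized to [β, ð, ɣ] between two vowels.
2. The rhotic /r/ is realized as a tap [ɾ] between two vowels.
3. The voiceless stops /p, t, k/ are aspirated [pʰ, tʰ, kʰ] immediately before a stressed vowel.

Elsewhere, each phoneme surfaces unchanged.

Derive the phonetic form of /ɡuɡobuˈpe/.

/ɡ/ (word-initial): rule 1 targets it, but not between two vowels → unchanged [ɡ].
/u/ (between /ɡ/ and /ɡ/) is unaffected → [u].
/ɡ/ — between /u/ and /o/, between two vowels — surfaces as [ɣ] (rule 1).
/o/ (between /ɡ/ and /b/): no rule targets it → [o].
/b/ — between /o/ and /u/, between two vowels — surfaces as [β] (rule 1).
/u/ (between /b/ and /p/) is unaffected → [u].
/p/ (between /u/ and /e/): immediately before a stressed vowel, so rule 3 applies → [pʰ].
/e/ — not in any rule's target class → [e].

[ɡuɣoβuˈpʰe]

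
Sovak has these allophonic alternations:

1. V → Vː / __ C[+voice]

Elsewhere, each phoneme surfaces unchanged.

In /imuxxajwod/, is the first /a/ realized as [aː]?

Yes

/a/ — between /x/ and /j/, before a voiced consonant — surfaces as [aː] (rule 1).
The actual realization is [aː], which matches [aː].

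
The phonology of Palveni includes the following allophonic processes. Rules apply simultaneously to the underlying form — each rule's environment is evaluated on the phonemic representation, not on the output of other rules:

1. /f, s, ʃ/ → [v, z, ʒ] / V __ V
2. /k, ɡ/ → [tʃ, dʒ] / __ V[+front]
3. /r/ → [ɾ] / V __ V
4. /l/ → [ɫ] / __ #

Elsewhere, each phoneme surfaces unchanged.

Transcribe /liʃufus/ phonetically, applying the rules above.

/l/ — word-initial; rule 4 does not apply here → [l].
/i/ (between /l/ and /ʃ/) is unaffected → [i].
/ʃ/ (between /i/ and /u/) occurs between two vowels → [ʒ] by rule 1.
/u/ (between /ʃ/ and /f/): no rule targets it → [u].
/f/ meets the environment for rule 1 (between two vowels) → [v].
/u/ stays [u].
/s/ — word-final; rule 1 does not apply here → [s].

[liʒuvus]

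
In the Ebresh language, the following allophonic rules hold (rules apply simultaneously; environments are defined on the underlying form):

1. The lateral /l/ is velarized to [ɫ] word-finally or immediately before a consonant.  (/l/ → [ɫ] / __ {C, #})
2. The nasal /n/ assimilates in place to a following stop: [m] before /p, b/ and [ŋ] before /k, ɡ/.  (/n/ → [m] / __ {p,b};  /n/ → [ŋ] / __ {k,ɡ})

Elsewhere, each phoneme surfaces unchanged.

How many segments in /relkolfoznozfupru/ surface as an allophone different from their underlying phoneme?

Segments that undergo a rule: /l/ → [ɫ] (rule 1); /l/ → [ɫ] (rule 1).
All other segments surface unchanged.

2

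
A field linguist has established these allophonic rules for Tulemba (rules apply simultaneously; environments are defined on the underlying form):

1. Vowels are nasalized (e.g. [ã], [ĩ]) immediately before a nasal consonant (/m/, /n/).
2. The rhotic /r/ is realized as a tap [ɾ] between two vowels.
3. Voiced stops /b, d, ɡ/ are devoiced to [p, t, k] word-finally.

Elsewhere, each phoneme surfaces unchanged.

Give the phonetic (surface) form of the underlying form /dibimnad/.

/d/ (word-initial) is in the target of rule 3 but the environment (word-finally) is not met → [d].
/i/ (between /d/ and /b/) is in the target of rule 1 but the environment (before a nasal consonant) is not met → [i].
/b/ (between /i/ and /i/) fails the environment for rule 3, so it stays [b].
/i/ (between /b/ and /m/) occurs before a nasal consonant → [ĩ] by rule 1.
/m/ stays [m].
/n/ (between /m/ and /a/): no rule targets it → [n].
/a/ — between /n/ and /d/; rule 1 does not apply here → [a].
/d/ meets the environment for rule 3 (word-finally) → [t].

[dibĩmnat]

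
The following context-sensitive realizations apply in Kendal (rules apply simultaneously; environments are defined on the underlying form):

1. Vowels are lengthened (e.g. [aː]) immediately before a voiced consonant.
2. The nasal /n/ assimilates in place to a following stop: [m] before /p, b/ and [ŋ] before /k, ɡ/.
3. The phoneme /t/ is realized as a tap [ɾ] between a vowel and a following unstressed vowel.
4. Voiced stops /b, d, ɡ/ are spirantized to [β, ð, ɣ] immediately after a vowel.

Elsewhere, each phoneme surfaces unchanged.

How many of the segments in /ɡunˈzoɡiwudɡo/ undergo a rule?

Segments that undergo a rule: /u/ → [uː] (rule 1); /o/ → [oː] (rule 1); /ɡ/ → [ɣ] (rule 4); /i/ → [iː] (rule 1); /u/ → [uː] (rule 1); /d/ → [ð] (rule 4).
All other segments surface unchanged.

6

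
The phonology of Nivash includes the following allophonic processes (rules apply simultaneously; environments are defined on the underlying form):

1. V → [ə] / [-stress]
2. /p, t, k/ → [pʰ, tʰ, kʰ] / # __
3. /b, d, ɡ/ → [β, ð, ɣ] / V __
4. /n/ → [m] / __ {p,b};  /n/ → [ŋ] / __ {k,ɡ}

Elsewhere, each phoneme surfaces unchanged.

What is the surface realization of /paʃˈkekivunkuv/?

/p/ — word-initial, word-initially — surfaces as [pʰ] (rule 2).
Rule 1 applies to /a/ (between /p/ and /ʃ/: in an unstressed syllable) → [ə].
/k/ (between /ʃ/ and /e/): rule 2 targets it, but not word-initially → unchanged [k].
/e/ (between /k/ and /k/) fails the environment for rule 1, so it stays [e].
/k/ — between /e/ and /i/; rule 2 does not apply here → [k].
Rule 1 applies to /i/ (between /k/ and /v/: in an unstressed syllable) → [ə].
Rule 1 applies to /u/ (between /v/ and /n/: in an unstressed syllable) → [ə].
Rule 4 applies to /n/ (between /u/ and /k/: before a labial or velar stop) → [ŋ].
/k/ (between /n/ and /u/): rule 2 targets it, but not word-initially → unchanged [k].
/u/ meets the environment for rule 1 (in an unstressed syllable) → [ə].

[pʰəʃˈkekəvəŋkəv]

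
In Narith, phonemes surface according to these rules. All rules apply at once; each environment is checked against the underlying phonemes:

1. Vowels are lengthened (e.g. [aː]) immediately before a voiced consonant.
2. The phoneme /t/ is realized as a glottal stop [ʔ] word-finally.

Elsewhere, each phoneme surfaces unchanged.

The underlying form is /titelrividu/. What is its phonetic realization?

/t/ (word-initial) fails the environment for rule 2, so it stays [t].
/i/ (between /t/ and /t/) is in the target of rule 1 but the environment (before a voiced consonant) is not met → [i].
/t/ (between /i/ and /e/) fails the environment for rule 2, so it stays [t].
/e/ — between /t/ and /l/, before a voiced consonant — surfaces as [eː] (rule 1).
/l/ (between /e/ and /r/): no rule targets it → [l].
/r/ — not in any rule's target class → [r].
/i/ meets the environment for rule 1 (before a voiced consonant) → [iː].
/v/ (between /i/ and /i/): no rule targets it → [v].
/i/ — between /v/ and /d/, before a voiced consonant — surfaces as [iː] (rule 1).
/d/ (between /i/ and /u/): no rule targets it → [d].
/u/ (word-final) is in the target of rule 1 but the environment (before a voiced consonant) is not met → [u].

[titeːlriːviːdu]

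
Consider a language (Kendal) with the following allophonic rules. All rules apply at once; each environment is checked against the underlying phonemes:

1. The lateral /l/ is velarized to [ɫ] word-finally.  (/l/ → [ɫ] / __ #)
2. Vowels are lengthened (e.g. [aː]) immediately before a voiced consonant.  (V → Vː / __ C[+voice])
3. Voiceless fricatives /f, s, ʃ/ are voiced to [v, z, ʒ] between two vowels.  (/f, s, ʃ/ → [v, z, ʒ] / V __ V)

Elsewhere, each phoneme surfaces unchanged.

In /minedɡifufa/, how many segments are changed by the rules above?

4

Segments that undergo a rule: /i/ → [iː] (rule 2); /e/ → [eː] (rule 2); /f/ → [v] (rule 3); /f/ → [v] (rule 3).
All other segments surface unchanged.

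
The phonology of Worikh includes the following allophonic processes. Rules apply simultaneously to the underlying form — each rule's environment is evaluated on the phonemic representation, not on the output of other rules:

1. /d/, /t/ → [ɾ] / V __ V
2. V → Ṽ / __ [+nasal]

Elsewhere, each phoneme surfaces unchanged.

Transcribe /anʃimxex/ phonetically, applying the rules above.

[ãnʃĩmxex]

/a/ meets the environment for rule 2 (before a nasal consonant) → [ã].
Rule 2 applies to /i/ (between /ʃ/ and /m/: before a nasal consonant) → [ĩ].
/e/ (between /x/ and /x/) is in the target of rule 2 but the environment (before a nasal consonant) is not met → [e].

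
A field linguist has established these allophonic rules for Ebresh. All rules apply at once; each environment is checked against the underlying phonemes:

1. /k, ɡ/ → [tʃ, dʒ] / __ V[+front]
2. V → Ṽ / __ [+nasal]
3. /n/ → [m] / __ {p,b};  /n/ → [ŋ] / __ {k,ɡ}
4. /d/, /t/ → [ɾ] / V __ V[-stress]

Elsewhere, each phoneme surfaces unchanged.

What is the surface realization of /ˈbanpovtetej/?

[ˈbãmpovteɾej]

/b/ (word-initial): no rule targets it → [b].
/a/ (between /b/ and /n/): before a nasal consonant, so rule 2 applies → [ã].
/n/ — between /a/ and /p/, before a labial or velar stop — surfaces as [m] (rule 3).
/p/ stays [p].
/o/ (between /p/ and /v/): rule 2 targets it, but not before a nasal consonant → unchanged [o].
/v/ — not in any rule's target class → [v].
/t/ (between /v/ and /e/): rule 4 targets it, but not between a vowel and a following unstressed vowel → unchanged [t].
/e/ — between /t/ and /t/; rule 2 does not apply here → [e].
/t/ (between /e/ and /e/) occurs between a vowel and a following unstressed vowel → [ɾ] by rule 4.
/e/ (between /t/ and /j/) is in the target of rule 2 but the environment (before a nasal consonant) is not met → [e].
/j/ — not in any rule's target class → [j].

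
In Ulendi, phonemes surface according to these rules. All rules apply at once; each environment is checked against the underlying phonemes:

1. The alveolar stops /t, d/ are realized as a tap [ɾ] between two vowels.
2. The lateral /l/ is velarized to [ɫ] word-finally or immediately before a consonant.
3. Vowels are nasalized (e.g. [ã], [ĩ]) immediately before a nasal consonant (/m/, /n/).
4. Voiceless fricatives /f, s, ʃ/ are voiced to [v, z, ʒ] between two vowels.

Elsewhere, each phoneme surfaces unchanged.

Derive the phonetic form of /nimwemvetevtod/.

[nĩmwẽmveɾevtod]

/n/ — not in any rule's target class → [n].
/i/ (between /n/ and /m/) occurs before a nasal consonant → [ĩ] by rule 3.
/m/ (between /i/ and /w/): no rule targets it → [m].
/w/ — not in any rule's target class → [w].
/e/ — between /w/ and /m/, before a nasal consonant — surfaces as [ẽ] (rule 3).
/m/ (between /e/ and /v/) is unaffected → [m].
/v/ (between /m/ and /e/): no rule targets it → [v].
/e/ (between /v/ and /t/): rule 3 targets it, but not before a nasal consonant → unchanged [e].
/t/ meets the environment for rule 1 (between two vowels) → [ɾ].
/e/ (between /t/ and /v/) fails the environment for rule 3, so it stays [e].
/v/ (between /e/ and /t/): no rule targets it → [v].
/t/ (between /v/ and /o/) fails the environment for rule 1, so it stays [t].
/o/ — between /t/ and /d/; rule 3 does not apply here → [o].
/d/ (word-final) is in the target of rule 1 but the environment (between two vowels) is not met → [d].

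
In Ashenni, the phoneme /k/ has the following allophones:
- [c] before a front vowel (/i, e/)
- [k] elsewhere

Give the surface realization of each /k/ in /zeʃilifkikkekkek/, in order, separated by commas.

[c], [k], [c], [k], [c], [k]

Occurrence 1 (position 8): before a front vowel → [c].
Occurrence 2 (position 10): no conditioning environment matches → elsewhere allophone [k].
Occurrence 3 (position 11): before a front vowel → [c].
Occurrence 4 (position 13): no conditioning environment matches → elsewhere allophone [k].
Occurrence 5 (position 14): before a front vowel → [c].
Occurrence 6 (position 16): no conditioning environment matches → elsewhere allophone [k].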